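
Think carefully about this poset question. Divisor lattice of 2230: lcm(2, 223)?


Join=lcm.
gcd(2,223)=1
lcm=446


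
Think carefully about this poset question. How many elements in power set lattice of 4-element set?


Power set = 2^n.
2^4 = 16


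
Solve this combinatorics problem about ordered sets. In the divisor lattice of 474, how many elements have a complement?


An element a is complemented if some b has a meet b = bottom, a join b = top.
a is complemented iff gcd(a, n/a)=1, i.e. a is a unitary divisor of 474.
Complemented elements: 1, 2, 3, 6, 79, 158, ... (2 more)
Count: 8


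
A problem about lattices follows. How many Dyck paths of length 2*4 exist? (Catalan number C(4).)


C(n) = C(2n, n) / (n+1).
C(8, 4) = 70
C(4) = 70 / 5 = 14


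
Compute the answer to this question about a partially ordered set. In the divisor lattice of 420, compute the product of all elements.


Divisors of 420: [1, 2, 3, 4, 5, 6, 7, 10, 12, 14, 15, 20, 21, 28, 30, 35, 42, 60, 70, 84, 105, 140, 210, 420]
Product = n^(d(n)/2) = 420^(24/2)
Product = 30129469486639681536000000000000


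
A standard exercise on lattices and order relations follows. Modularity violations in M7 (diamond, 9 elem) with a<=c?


Modular law: if a <= c then a v (b ^ c) = (a v b) ^ c.
Check all triples (a,b,c) with a <= c among 9 elements.
This lattice is modular (diamonds M_m and their chain-products are modular).
Total violating triples: 0


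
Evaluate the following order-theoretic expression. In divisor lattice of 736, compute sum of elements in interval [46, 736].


Interval [46,736] in divisors of 736: [46, 92, 184, 368, 736]
Sum = 1426


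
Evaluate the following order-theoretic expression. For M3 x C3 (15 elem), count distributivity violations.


Distributive law: a ^ (b v c) = (a ^ b) v (a ^ c).
Check all 15^3 = 3375 ordered triples (a,b,c).
  e.g. a=(a1,0), b=(a2,0), c=(a3,0): lhs=(a1,0) != rhs=(0,0)
  e.g. a=(a1,0), b=(a2,0), c=(a3,1): lhs=(a1,0) != rhs=(0,0)
Total violating triples: 162


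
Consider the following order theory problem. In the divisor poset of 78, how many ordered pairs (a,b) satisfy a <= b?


The order relation is {(a,b) : a <= b}, reflexive so it includes (a,a).
Examples: (1,1), (1,13), (1,2), (1,26), (1,3), ...
Total ordered pairs: 27


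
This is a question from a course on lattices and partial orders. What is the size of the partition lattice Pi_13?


B(n) = number of set partitions of an n-element set.
B(n) satisfies the recurrence: B(n+1) = sum_k C(n,k)*B(k).
B(13) = 27644437


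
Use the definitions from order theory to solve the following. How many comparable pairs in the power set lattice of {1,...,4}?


A comparable pair {a,b} has a < b or b < a in the order.
Count unordered pairs where one element is strictly below the other.
Examples: {{},{1}}, {{},{2}}, {{},{3}}, {{},{4}}, ...
Total comparable pairs: 65


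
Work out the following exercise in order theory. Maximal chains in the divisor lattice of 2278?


A maximal chain goes from the minimum element to a maximal element via cover relations.
Counting all min-to-max paths in the cover graph.
Total maximal chains: 6


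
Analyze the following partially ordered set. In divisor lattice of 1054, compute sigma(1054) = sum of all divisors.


sigma(n) = sum of divisors.
Divisors of 1054: [1, 2, 17, 31, 34, 62, 527, 1054]
Sum = 1728


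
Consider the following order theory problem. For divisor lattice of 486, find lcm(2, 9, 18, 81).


In a divisor lattice, join = lcm (least common multiple).
Compute lcm iteratively: start with first element, then lcm(current, next).
Elements: [2, 9, 18, 81]
lcm(2,9) = 18
lcm(18,18) = 18
lcm(18,81) = 162
Final lcm = 162


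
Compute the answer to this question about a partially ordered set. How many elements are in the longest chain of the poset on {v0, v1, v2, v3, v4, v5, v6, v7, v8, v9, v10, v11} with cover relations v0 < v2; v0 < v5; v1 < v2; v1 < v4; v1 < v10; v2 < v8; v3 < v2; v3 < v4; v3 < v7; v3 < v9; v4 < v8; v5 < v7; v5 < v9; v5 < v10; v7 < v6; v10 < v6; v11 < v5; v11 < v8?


A chain is a totally ordered subset; we count the number of elements in a maximum chain.
Compute, for each element x, the size of the longest chain ending at x:
  v0: 1
  v1: 1
  v3: 1
  v11: 1
  v4: 2
  v5: 2
  ...
A maximum chain: v0 < v5 < v7 < v6
Number of elements in the longest chain: 4


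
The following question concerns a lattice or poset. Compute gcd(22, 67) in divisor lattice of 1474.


In a divisor lattice, meet = gcd (greatest common divisor).
By Euclidean algorithm or factoring: gcd(22,67) = 1


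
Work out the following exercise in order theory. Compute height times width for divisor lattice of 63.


Height = length of longest chain minus 1; width = size of largest antichain.
A maximum chain: 1 | 7 | 21 | 63  (height 3).
A maximum antichain: {3, 7}  (width 2).
Product = 3 * 2 = 6


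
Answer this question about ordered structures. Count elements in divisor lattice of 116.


Divisors of 116: [1, 2, 4, 29, 58, 116]
Count: 6


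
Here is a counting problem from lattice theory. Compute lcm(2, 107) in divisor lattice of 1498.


In a divisor lattice, join = lcm (least common multiple).
gcd(2,107) = 1
lcm(2,107) = 2*107/gcd = 214/1 = 214


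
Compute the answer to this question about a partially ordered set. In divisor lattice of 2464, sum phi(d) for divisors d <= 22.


Divisors of 2464 up to 22: [1, 2, 4, 7, 8, 11, 14, 16, 22]
phi values: [1, 1, 2, 6, 4, 10, 6, 8, 10]
Sum = 48


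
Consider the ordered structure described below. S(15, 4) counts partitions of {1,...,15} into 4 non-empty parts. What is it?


S(n,k) = k*S(n-1,k) + S(n-1,k-1).
S(14,4) = 10391745, S(14,3) = 788970
S(15,4) = 4*10391745 + 788970 = 41566980 + 788970
S(15,4) = 42355950


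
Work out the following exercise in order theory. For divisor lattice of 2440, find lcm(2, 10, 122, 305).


In a divisor lattice, join = lcm (least common multiple).
Compute lcm iteratively: start with first element, then lcm(current, next).
Elements: [2, 10, 122, 305]
lcm(2,10) = 10
lcm(10,122) = 610
lcm(610,305) = 610
Final lcm = 610


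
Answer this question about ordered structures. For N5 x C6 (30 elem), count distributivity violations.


Distributive law: a ^ (b v c) = (a ^ b) v (a ^ c).
Check all 30^3 = 27000 ordered triples (a,b,c).
  e.g. a=(b,0), b=(a,0), c=(c,0): lhs=(b,0) != rhs=(a,0)
  e.g. a=(b,0), b=(a,0), c=(c,1): lhs=(b,0) != rhs=(a,0)
Total violating triples: 432


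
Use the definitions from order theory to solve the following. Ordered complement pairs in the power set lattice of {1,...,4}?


Complement pair (a,b): a meet b = bottom, a join b = top.
Here: A intersect B = {} and A union B = {1,...,4}.
Pairs found: ({},{1,2,3,4}), ({1},{2,3,4}), ({2},{1,3,4}), ({3},{1,2,4}), ... (12 more)
Total ordered pairs: 16


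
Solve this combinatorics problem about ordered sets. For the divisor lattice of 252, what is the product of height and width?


Height = length of longest chain minus 1; width = size of largest antichain.
A maximum chain: 1 | 7 | 21 | 63 | 126 | 252  (height 5).
A maximum antichain: {4, 6, 9, 14, 21}  (width 5).
Product = 5 * 5 = 25


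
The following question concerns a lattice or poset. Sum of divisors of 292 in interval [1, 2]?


Interval [1,2] in divisors of 292: [1, 2]
Sum = 3


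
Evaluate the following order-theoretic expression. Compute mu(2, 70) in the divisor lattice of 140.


In a divisor lattice, mu(a,b) = mu(b/a) where mu is the classical Mobius function.
b/a = 70/2 = 35
Prime factorization of 35: primes [5, 7]
35 is squarefree with 2 prime factor(s), so mu(35) = (-1)^2 = 1


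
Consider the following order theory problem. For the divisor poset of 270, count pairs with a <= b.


The order relation is {(a,b) : a <= b}, reflexive so it includes (a,a).
Examples: (1,1), (1,10), (1,135), (1,15), (1,18), ...
Total ordered pairs: 90


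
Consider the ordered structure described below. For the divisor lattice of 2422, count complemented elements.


An element a is complemented if some b has a meet b = bottom, a join b = top.
a is complemented iff gcd(a, n/a)=1, i.e. a is a unitary divisor of 2422.
Complemented elements: 1, 2, 7, 14, 173, 346, ... (2 more)
Count: 8


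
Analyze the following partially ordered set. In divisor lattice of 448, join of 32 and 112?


In a divisor lattice, join = lcm (least common multiple).
gcd(32,112) = 16
lcm(32,112) = 32*112/gcd = 3584/16 = 224


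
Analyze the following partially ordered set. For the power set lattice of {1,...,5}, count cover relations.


A cover relation a -< b holds when a < b with no c strictly between.
Cover relations:
  {} -< {1}
  {} -< {2}
  {} -< {3}
  {} -< {4}
  {} -< {5}
  {1} -< {1,2}
  {1} -< {1,3}
  {1} -< {1,4}
  ...72 more
Total: 80


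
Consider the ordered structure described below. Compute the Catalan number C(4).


C(n) = C(2n, n) / (n+1).
C(8, 4) = 70
C(4) = 70 / 5 = 14


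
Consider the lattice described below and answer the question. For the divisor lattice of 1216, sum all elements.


sigma(n) = sum of divisors.
Divisors of 1216: [1, 2, 4, 8, 16, 19, 32, 38, 64, 76, 152, 304, 608, 1216]
Sum = 2540


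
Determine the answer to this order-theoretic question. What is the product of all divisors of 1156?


Divisors of 1156: [1, 2, 4, 17, 34, 68, 289, 578, 1156]
Product = n^(d(n)/2) = 1156^(9/2)
Product = 60716992766464


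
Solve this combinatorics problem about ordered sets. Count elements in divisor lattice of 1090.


Divisors of 1090: [1, 2, 5, 10, 109, 218, 545, 1090]
Count: 8


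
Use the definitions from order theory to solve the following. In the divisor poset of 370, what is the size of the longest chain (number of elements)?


A chain is a totally ordered subset; we count the number of elements in a maximum chain.
Compute, for each element x, the size of the longest chain ending at x:
  1: 1
  2: 2
  5: 2
  37: 2
  10: 3
  74: 3
  ...
A maximum chain: 1 < 2 < 10 < 370
Number of elements in the longest chain: 4


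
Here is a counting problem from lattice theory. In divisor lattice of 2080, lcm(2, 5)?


Join=lcm.
gcd(2,5)=1
lcm=10


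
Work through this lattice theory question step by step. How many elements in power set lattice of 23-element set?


Power set = 2^n.
2^23 = 8388608


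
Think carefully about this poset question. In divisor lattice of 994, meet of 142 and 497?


In a divisor lattice, meet = gcd (greatest common divisor).
By Euclidean algorithm or factoring: gcd(142,497) = 71


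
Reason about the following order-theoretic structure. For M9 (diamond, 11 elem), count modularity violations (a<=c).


Modular law: if a <= c then a v (b ^ c) = (a v b) ^ c.
Check all triples (a,b,c) with a <= c among 11 elements.
This lattice is modular (diamonds M_m and their chain-products are modular).
Total violating triples: 0


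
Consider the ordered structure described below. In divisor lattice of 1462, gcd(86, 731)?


Meet=gcd.
gcd(86,731)=43


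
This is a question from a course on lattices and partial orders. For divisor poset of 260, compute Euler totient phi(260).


phi(n) = n * prod_{p|n} (1 - 1/p).
Prime divisors of 260: [2, 5, 13]
phi(260) = 260 * (1 - 1/2) * (1 - 1/5) * (1 - 1/13)
phi(260) = 96


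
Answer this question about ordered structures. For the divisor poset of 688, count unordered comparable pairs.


A comparable pair {a,b} has a < b or b < a in the order.
Count unordered pairs where one element is strictly below the other.
Examples: {1,2}, {1,4}, {1,8}, {1,16}, ...
Total comparable pairs: 35


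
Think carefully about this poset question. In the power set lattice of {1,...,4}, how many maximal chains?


A maximal chain goes from the minimum element to a maximal element via cover relations.
Counting all min-to-max paths in the cover graph.
Total maximal chains: 24


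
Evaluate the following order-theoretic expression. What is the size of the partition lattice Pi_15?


B(n) = number of set partitions of an n-element set.
B(n) satisfies the recurrence: B(n+1) = sum_k C(n,k)*B(k).
B(15) = 1382958545


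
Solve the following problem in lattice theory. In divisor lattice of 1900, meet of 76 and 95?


In a divisor lattice, meet = gcd (greatest common divisor).
By Euclidean algorithm or factoring: gcd(76,95) = 19


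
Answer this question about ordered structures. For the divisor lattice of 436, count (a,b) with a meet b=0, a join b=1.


Complement pair (a,b): a meet b = bottom, a join b = top.
Here: gcd(a,b)=1 and lcm(a,b)=436, i.e. a*b=436 with a,b coprime.
Pairs found: (1,436), (4,109), (109,4), (436,1)
Total ordered pairs: 4


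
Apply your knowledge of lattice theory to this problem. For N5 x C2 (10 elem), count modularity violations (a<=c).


Modular law: if a <= c then a v (b ^ c) = (a v b) ^ c.
Check all triples (a,b,c) with a <= c among 10 elements.
  e.g. a=(a,0), b=(c,0), c=(b,0): lhs=(a,0) != rhs=(b,0)
  e.g. a=(a,0), b=(c,1), c=(b,0): lhs=(a,0) != rhs=(b,0)
Total violating triples: 6


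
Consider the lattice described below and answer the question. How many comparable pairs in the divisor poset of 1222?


A comparable pair {a,b} has a < b or b < a in the order.
Count unordered pairs where one element is strictly below the other.
Examples: {1,2}, {1,13}, {1,26}, {1,47}, ...
Total comparable pairs: 19


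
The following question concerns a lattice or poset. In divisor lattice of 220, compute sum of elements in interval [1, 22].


Interval [1,22] in divisors of 220: [1, 2, 11, 22]
Sum = 36


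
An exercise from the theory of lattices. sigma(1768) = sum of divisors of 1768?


sigma(n) = sum of divisors.
Divisors of 1768: [1, 2, 4, 8, 13, 17, 26, 34, 52, 68, 104, 136, 221, 442, 884, 1768]
Sum = 3780


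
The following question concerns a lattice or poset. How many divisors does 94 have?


Divisors of 94: [1, 2, 47, 94]
Count: 4


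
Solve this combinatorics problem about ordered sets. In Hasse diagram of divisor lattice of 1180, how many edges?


A cover relation a -< b holds when a < b with no c strictly between.
Cover relations:
  1 -< 2
  1 -< 5
  1 -< 59
  2 -< 4
  2 -< 10
  2 -< 118
  4 -< 20
  4 -< 236
  ...12 more
Total: 20


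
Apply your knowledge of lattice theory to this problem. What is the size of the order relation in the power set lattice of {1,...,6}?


The order relation is {(a,b) : a <= b}, reflexive so it includes (a,a).
Examples: ({},{}), ({},{1,2}), ({},{1,2,3}), ({},{1,2,3,4}), ({},{1,2,3,4,5}), ...
Total ordered pairs: 729


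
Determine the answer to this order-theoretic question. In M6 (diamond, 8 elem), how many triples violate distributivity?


Distributive law: a ^ (b v c) = (a ^ b) v (a ^ c).
Check all 8^3 = 512 ordered triples (a,b,c).
  e.g. a=a1, b=a2, c=a3: lhs=a1 != rhs=0
  e.g. a=a1, b=a2, c=a4: lhs=a1 != rhs=0
Total violating triples: 120


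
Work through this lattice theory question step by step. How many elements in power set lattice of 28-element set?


Power set = 2^n.
2^28 = 268435456


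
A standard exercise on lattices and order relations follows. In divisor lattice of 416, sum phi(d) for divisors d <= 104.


Divisors of 416 up to 104: [1, 2, 4, 8, 13, 16, 26, 32, 52, 104]
phi values: [1, 1, 2, 4, 12, 8, 12, 16, 24, 48]
Sum = 128


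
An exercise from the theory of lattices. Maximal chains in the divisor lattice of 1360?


A maximal chain goes from the minimum element to a maximal element via cover relations.
Counting all min-to-max paths in the cover graph.
Total maximal chains: 30


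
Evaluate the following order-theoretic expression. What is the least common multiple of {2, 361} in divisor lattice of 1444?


In a divisor lattice, join = lcm (least common multiple).
Compute lcm iteratively: start with first element, then lcm(current, next).
Elements: [2, 361]
lcm(2,361) = 722
Final lcm = 722


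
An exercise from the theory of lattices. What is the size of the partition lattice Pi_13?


B(n) = number of set partitions of an n-element set.
B(n) satisfies the recurrence: B(n+1) = sum_k C(n,k)*B(k).
B(13) = 27644437


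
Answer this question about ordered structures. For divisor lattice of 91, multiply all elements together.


Divisors of 91: [1, 7, 13, 91]
Product = n^(d(n)/2) = 91^(4/2)
Product = 8281


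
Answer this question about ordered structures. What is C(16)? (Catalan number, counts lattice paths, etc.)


C(n) = C(2n, n) / (n+1).
C(32, 16) = 601080390
C(16) = 601080390 / 17 = 35357670


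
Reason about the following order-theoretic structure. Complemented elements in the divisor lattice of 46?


An element a is complemented if some b has a meet b = bottom, a join b = top.
a is complemented iff gcd(a, n/a)=1, i.e. a is a unitary divisor of 46.
Complemented elements: 1, 2, 23, 46
Count: 4


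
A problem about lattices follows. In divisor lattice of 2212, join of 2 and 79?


In a divisor lattice, join = lcm (least common multiple).
gcd(2,79) = 1
lcm(2,79) = 2*79/gcd = 158/1 = 158


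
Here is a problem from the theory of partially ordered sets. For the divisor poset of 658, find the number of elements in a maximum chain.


A chain is a totally ordered subset; we count the number of elements in a maximum chain.
Compute, for each element x, the size of the longest chain ending at x:
  1: 1
  2: 2
  7: 2
  47: 2
  14: 3
  94: 3
  ...
A maximum chain: 1 < 2 < 14 < 658
Number of elements in the longest chain: 4


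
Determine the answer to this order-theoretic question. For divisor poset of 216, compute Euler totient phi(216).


phi(n) = n * prod_{p|n} (1 - 1/p).
Prime divisors of 216: [2, 3]
phi(216) = 216 * (1 - 1/2) * (1 - 1/3)
phi(216) = 72


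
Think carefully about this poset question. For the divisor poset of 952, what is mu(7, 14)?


In a divisor lattice, mu(a,b) = mu(b/a) where mu is the classical Mobius function.
b/a = 14/7 = 2
Prime factorization of 2: primes [2]
2 is squarefree with 1 prime factor(s), so mu(2) = (-1)^1 = -1


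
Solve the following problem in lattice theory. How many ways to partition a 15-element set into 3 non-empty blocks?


S(n,k) = k*S(n-1,k) + S(n-1,k-1).
S(14,3) = 788970, S(14,2) = 8191
S(15,3) = 3*788970 + 8191 = 2366910 + 8191
S(15,3) = 2375101


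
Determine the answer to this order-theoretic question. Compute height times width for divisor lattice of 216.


Height = length of longest chain minus 1; width = size of largest antichain.
A maximum chain: 1 | 3 | 9 | 27 | 54 | 108 | 216  (height 6).
A maximum antichain: {8, 12, 18, 27}  (width 4).
Product = 6 * 4 = 24


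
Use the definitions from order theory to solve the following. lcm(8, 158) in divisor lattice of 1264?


Join=lcm.
gcd(8,158)=2
lcm=632


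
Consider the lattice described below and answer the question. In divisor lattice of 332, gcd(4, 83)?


Meet=gcd.
gcd(4,83)=1


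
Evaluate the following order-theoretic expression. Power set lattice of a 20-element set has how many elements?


Power set = 2^n.
2^20 = 1048576


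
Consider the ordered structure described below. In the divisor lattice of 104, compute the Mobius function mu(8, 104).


In a divisor lattice, mu(a,b) = mu(b/a) where mu is the classical Mobius function.
b/a = 104/8 = 13
Prime factorization of 13: primes [13]
13 is squarefree with 1 prime factor(s), so mu(13) = (-1)^1 = -1


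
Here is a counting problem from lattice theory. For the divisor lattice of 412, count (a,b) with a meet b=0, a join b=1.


Complement pair (a,b): a meet b = bottom, a join b = top.
Here: gcd(a,b)=1 and lcm(a,b)=412, i.e. a*b=412 with a,b coprime.
Pairs found: (1,412), (4,103), (103,4), (412,1)
Total ordered pairs: 4


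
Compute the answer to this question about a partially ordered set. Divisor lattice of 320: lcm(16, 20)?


Join=lcm.
gcd(16,20)=4
lcm=80


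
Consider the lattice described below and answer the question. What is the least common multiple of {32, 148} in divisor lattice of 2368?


In a divisor lattice, join = lcm (least common multiple).
Compute lcm iteratively: start with first element, then lcm(current, next).
Elements: [32, 148]
lcm(32,148) = 1184
Final lcm = 1184


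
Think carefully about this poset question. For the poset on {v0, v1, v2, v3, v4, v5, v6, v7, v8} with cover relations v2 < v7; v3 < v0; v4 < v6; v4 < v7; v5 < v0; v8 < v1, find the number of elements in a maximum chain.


A chain is a totally ordered subset; we count the number of elements in a maximum chain.
Compute, for each element x, the size of the longest chain ending at x:
  v2: 1
  v3: 1
  v4: 1
  v5: 1
  v8: 1
  v1: 2
  ...
A maximum chain: v3 < v0
Number of elements in the longest chain: 2


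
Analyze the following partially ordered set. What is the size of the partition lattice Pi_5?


B(n) = number of set partitions of an n-element set.
B(n) satisfies the recurrence: B(n+1) = sum_k C(n,k)*B(k).
B(5) = 52


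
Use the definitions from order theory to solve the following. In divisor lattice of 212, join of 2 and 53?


In a divisor lattice, join = lcm (least common multiple).
gcd(2,53) = 1
lcm(2,53) = 2*53/gcd = 106/1 = 106


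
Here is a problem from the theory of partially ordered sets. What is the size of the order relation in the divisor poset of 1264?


The order relation is {(a,b) : a <= b}, reflexive so it includes (a,a).
Examples: (1,1), (1,1264), (1,158), (1,16), (1,2), ...
Total ordered pairs: 45


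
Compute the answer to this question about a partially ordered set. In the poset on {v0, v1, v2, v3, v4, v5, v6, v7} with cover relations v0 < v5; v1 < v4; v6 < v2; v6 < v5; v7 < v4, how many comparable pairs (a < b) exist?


A comparable pair {a,b} has a < b or b < a in the order.
Count unordered pairs where one element is strictly below the other.
Examples: {v0,v5}, {v1,v4}, {v2,v6}, {v4,v7}, ...
Total comparable pairs: 5


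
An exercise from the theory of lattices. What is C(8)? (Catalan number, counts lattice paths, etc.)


C(n) = C(2n, n) / (n+1).
C(16, 8) = 12870
C(8) = 12870 / 9 = 1430


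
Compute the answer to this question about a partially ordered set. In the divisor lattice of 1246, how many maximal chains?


A maximal chain goes from the minimum element to a maximal element via cover relations.
Counting all min-to-max paths in the cover graph.
Total maximal chains: 6


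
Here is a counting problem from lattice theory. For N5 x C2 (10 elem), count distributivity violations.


Distributive law: a ^ (b v c) = (a ^ b) v (a ^ c).
Check all 10^3 = 1000 ordered triples (a,b,c).
  e.g. a=(b,0), b=(a,0), c=(c,0): lhs=(b,0) != rhs=(a,0)
  e.g. a=(b,0), b=(a,0), c=(c,1): lhs=(b,0) != rhs=(a,0)
Total violating triples: 16


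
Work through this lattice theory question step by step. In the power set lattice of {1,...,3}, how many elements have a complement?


An element a is complemented if some b has a meet b = bottom, a join b = top.
every subset A has complement S\A, so all elements are complemented.
Complemented elements: {}, {1}, {2}, {3}, {1,2}, {1,3}, ... (2 more)
Count: 8


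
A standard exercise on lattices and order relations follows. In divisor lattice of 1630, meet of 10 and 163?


In a divisor lattice, meet = gcd (greatest common divisor).
By Euclidean algorithm or factoring: gcd(10,163) = 1


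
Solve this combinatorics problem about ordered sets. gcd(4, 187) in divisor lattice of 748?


Meet=gcd.
gcd(4,187)=1


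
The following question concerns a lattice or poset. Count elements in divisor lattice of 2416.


Divisors of 2416: [1, 2, 4, 8, 16, 151, 302, 604, 1208, 2416]
Count: 10


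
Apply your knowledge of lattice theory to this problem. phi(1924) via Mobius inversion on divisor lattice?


phi(n) = n * prod_{p|n} (1 - 1/p).
Prime divisors of 1924: [2, 13, 37]
phi(1924) = 1924 * (1 - 1/2) * (1 - 1/13) * (1 - 1/37)
phi(1924) = 864


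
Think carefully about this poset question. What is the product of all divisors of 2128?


Divisors of 2128: [1, 2, 4, 7, 8, 14, 16, 19, 28, 38, 56, 76, 112, 133, 152, 266, 304, 532, 1064, 2128]
Product = n^(d(n)/2) = 2128^(20/2)
Product = 1904216115203087105084361407463424


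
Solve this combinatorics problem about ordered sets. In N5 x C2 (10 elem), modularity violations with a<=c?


Modular law: if a <= c then a v (b ^ c) = (a v b) ^ c.
Check all triples (a,b,c) with a <= c among 10 elements.
  e.g. a=(a,0), b=(c,0), c=(b,0): lhs=(a,0) != rhs=(b,0)
  e.g. a=(a,0), b=(c,1), c=(b,0): lhs=(a,0) != rhs=(b,0)
Total violating triples: 6


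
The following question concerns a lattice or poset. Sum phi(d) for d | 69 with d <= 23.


Divisors of 69 up to 23: [1, 3, 23]
phi values: [1, 2, 22]
Sum = 25


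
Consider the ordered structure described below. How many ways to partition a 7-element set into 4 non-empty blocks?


S(n,k) = k*S(n-1,k) + S(n-1,k-1).
S(6,4) = 65, S(6,3) = 90
S(7,4) = 4*65 + 90 = 260 + 90
S(7,4) = 350


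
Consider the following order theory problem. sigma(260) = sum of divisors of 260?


sigma(n) = sum of divisors.
Divisors of 260: [1, 2, 4, 5, 10, 13, 20, 26, 52, 65, 130, 260]
Sum = 588


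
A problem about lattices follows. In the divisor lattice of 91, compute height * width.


Height = length of longest chain minus 1; width = size of largest antichain.
A maximum chain: 1 | 13 | 91  (height 2).
A maximum antichain: {7, 13}  (width 2).
Product = 2 * 2 = 4


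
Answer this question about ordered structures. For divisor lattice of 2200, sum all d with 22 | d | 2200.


Interval [22,2200] in divisors of 2200: [22, 44, 88, 110, 220, 440, 550, 1100, 2200]
Sum = 4774


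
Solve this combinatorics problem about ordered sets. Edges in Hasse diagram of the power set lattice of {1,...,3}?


A cover relation a -< b holds when a < b with no c strictly between.
Cover relations:
  {} -< {1}
  {} -< {2}
  {} -< {3}
  {1} -< {1,2}
  {1} -< {1,3}
  {2} -< {1,2}
  {2} -< {2,3}
  {3} -< {1,3}
  ...4 more
Total: 12


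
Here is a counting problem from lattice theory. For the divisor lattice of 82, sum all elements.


sigma(n) = sum of divisors.
Divisors of 82: [1, 2, 41, 82]
Sum = 126


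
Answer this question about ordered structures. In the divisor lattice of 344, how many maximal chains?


A maximal chain goes from the minimum element to a maximal element via cover relations.
Counting all min-to-max paths in the cover graph.
Total maximal chains: 4


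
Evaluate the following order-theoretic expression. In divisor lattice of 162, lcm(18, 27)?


Join=lcm.
gcd(18,27)=9
lcm=54


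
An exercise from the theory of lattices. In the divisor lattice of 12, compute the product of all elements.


Divisors of 12: [1, 2, 3, 4, 6, 12]
Product = n^(d(n)/2) = 12^(6/2)
Product = 1728


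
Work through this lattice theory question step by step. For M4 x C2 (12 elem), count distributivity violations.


Distributive law: a ^ (b v c) = (a ^ b) v (a ^ c).
Check all 12^3 = 1728 ordered triples (a,b,c).
  e.g. a=(a1,0), b=(a2,0), c=(a3,0): lhs=(a1,0) != rhs=(0,0)
  e.g. a=(a1,0), b=(a2,0), c=(a3,1): lhs=(a1,0) != rhs=(0,0)
Total violating triples: 192


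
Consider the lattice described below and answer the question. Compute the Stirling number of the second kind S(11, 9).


S(n,k) = k*S(n-1,k) + S(n-1,k-1).
S(10,9) = 45, S(10,8) = 750
S(11,9) = 9*45 + 750 = 405 + 750
S(11,9) = 1155


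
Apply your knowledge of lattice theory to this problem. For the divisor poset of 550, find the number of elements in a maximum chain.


A chain is a totally ordered subset; we count the number of elements in a maximum chain.
Compute, for each element x, the size of the longest chain ending at x:
  1: 1
  2: 2
  5: 2
  11: 2
  25: 3
  10: 3
  ...
A maximum chain: 1 < 2 < 10 < 50 < 550
Number of elements in the longest chain: 5


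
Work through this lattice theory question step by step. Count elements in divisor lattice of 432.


Divisors of 432: [1, 2, 3, 4, 6, 8, 9, 12, 16, 18, 24, 27, 36, 48, 54, 72, 108, 144, 216, 432]
Count: 20


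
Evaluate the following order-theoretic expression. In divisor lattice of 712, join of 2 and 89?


In a divisor lattice, join = lcm (least common multiple).
gcd(2,89) = 1
lcm(2,89) = 2*89/gcd = 178/1 = 178


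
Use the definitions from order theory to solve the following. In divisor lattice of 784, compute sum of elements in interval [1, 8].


Interval [1,8] in divisors of 784: [1, 2, 4, 8]
Sum = 15


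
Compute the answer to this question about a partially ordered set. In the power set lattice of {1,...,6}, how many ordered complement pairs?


Complement pair (a,b): a meet b = bottom, a join b = top.
Here: A intersect B = {} and A union B = {1,...,6}.
Pairs found: ({},{1,2,3,4,5,6}), ({1},{2,3,4,5,6}), ({2},{1,3,4,5,6}), ({3},{1,2,4,5,6}), ... (60 more)
Total ordered pairs: 64


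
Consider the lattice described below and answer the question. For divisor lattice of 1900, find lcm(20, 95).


In a divisor lattice, join = lcm (least common multiple).
Compute lcm iteratively: start with first element, then lcm(current, next).
Elements: [20, 95]
lcm(20,95) = 380
Final lcm = 380


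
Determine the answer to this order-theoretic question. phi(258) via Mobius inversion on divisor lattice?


phi(n) = n * prod_{p|n} (1 - 1/p).
Prime divisors of 258: [2, 3, 43]
phi(258) = 258 * (1 - 1/2) * (1 - 1/3) * (1 - 1/43)
phi(258) = 84


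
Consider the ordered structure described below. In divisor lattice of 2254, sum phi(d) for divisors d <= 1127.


Divisors of 2254 up to 1127: [1, 2, 7, 14, 23, 46, 49, 98, 161, 322, 1127]
phi values: [1, 1, 6, 6, 22, 22, 42, 42, 132, 132, 924]
Sum = 1330


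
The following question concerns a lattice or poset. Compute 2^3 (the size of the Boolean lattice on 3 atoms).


Power set = 2^n.
2^3 = 8


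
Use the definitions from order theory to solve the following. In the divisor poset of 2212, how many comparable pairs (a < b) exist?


A comparable pair {a,b} has a < b or b < a in the order.
Count unordered pairs where one element is strictly below the other.
Examples: {1,2}, {1,4}, {1,7}, {1,14}, ...
Total comparable pairs: 42


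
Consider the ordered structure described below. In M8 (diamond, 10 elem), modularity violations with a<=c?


Modular law: if a <= c then a v (b ^ c) = (a v b) ^ c.
Check all triples (a,b,c) with a <= c among 10 elements.
This lattice is modular (diamonds M_m and their chain-products are modular).
Total violating triples: 0


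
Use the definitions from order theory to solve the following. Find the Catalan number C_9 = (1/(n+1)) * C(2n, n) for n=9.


C(n) = C(2n, n) / (n+1).
C(18, 9) = 48620
C(9) = 48620 / 10 = 4862


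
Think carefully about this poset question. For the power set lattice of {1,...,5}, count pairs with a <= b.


The order relation is {(a,b) : a <= b}, reflexive so it includes (a,a).
Examples: ({},{}), ({},{1,2}), ({},{1,2,3}), ({},{1,2,3,4}), ({},{1,2,3,4,5}), ...
Total ordered pairs: 243


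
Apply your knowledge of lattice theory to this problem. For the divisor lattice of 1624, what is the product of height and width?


Height = length of longest chain minus 1; width = size of largest antichain.
A maximum chain: 1 | 29 | 203 | 406 | 812 | 1624  (height 5).
A maximum antichain: {4, 14, 58, 203}  (width 4).
Product = 5 * 4 = 20


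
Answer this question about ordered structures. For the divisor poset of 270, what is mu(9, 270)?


In a divisor lattice, mu(a,b) = mu(b/a) where mu is the classical Mobius function.
b/a = 270/9 = 30
Prime factorization of 30: primes [2, 3, 5]
30 is squarefree with 3 prime factor(s), so mu(30) = (-1)^3 = -1


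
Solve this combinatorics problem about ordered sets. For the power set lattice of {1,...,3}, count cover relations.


A cover relation a -< b holds when a < b with no c strictly between.
Cover relations:
  {} -< {1}
  {} -< {2}
  {} -< {3}
  {1} -< {1,2}
  {1} -< {1,3}
  {2} -< {1,2}
  {2} -< {2,3}
  {3} -< {1,3}
  ...4 more
Total: 12


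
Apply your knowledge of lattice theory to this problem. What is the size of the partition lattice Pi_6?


B(n) = number of set partitions of an n-element set.
B(n) satisfies the recurrence: B(n+1) = sum_k C(n,k)*B(k).
B(6) = 203


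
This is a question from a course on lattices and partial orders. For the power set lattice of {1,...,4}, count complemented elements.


An element a is complemented if some b has a meet b = bottom, a join b = top.
every subset A has complement S\A, so all elements are complemented.
Complemented elements: {}, {1}, {2}, {3}, {4}, {1,2}, ... (10 more)
Count: 16


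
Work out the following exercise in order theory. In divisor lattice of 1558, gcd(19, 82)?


Meet=gcd.
gcd(19,82)=1


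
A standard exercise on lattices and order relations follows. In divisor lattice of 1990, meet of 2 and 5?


In a divisor lattice, meet = gcd (greatest common divisor).
By Euclidean algorithm or factoring: gcd(2,5) = 1


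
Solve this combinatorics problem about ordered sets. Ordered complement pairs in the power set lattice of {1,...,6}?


Complement pair (a,b): a meet b = bottom, a join b = top.
Here: A intersect B = {} and A union B = {1,...,6}.
Pairs found: ({},{1,2,3,4,5,6}), ({1},{2,3,4,5,6}), ({2},{1,3,4,5,6}), ({3},{1,2,4,5,6}), ... (60 more)
Total ordered pairs: 64


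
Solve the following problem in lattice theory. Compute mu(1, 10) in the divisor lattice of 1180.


In a divisor lattice, mu(a,b) = mu(b/a) where mu is the classical Mobius function.
b/a = 10/1 = 10
Prime factorization of 10: primes [2, 5]
10 is squarefree with 2 prime factor(s), so mu(10) = (-1)^2 = 1


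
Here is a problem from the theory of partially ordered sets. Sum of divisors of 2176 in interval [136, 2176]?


Interval [136,2176] in divisors of 2176: [136, 272, 544, 1088, 2176]
Sum = 4216


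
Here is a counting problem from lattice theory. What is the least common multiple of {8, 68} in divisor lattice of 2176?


In a divisor lattice, join = lcm (least common multiple).
Compute lcm iteratively: start with first element, then lcm(current, next).
Elements: [8, 68]
lcm(8,68) = 136
Final lcm = 136


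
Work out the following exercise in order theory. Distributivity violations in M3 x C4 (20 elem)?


Distributive law: a ^ (b v c) = (a ^ b) v (a ^ c).
Check all 20^3 = 8000 ordered triples (a,b,c).
  e.g. a=(a1,0), b=(a2,0), c=(a3,0): lhs=(a1,0) != rhs=(0,0)
  e.g. a=(a1,0), b=(a2,0), c=(a3,1): lhs=(a1,0) != rhs=(0,0)
Total violating triples: 384


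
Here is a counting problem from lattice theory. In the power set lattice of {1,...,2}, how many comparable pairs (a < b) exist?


A comparable pair {a,b} has a < b or b < a in the order.
Count unordered pairs where one element is strictly below the other.
Examples: {{},{1}}, {{},{2}}, {{},{1,2}}, {{1},{1,2}}, ...
Total comparable pairs: 5


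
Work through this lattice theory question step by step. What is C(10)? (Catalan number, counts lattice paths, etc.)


C(n) = C(2n, n) / (n+1).
C(20, 10) = 184756
C(10) = 184756 / 11 = 16796


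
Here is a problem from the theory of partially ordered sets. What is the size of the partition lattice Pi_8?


B(n) = number of set partitions of an n-element set.
B(n) satisfies the recurrence: B(n+1) = sum_k C(n,k)*B(k).
B(8) = 4140


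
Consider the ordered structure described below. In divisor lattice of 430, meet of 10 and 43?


In a divisor lattice, meet = gcd (greatest common divisor).
By Euclidean algorithm or factoring: gcd(10,43) = 1


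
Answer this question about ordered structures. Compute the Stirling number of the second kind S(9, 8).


S(n,k) = k*S(n-1,k) + S(n-1,k-1).
S(8,8) = 1, S(8,7) = 28
S(9,8) = 8*1 + 28 = 8 + 28
S(9,8) = 36


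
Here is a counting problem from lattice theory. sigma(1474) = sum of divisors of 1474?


sigma(n) = sum of divisors.
Divisors of 1474: [1, 2, 11, 22, 67, 134, 737, 1474]
Sum = 2448


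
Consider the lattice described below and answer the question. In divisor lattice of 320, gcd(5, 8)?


Meet=gcd.
gcd(5,8)=1


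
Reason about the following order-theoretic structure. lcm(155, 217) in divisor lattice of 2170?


Join=lcm.
gcd(155,217)=31
lcm=1085


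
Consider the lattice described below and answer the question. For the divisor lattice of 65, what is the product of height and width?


Height = length of longest chain minus 1; width = size of largest antichain.
A maximum chain: 1 | 13 | 65  (height 2).
A maximum antichain: {5, 13}  (width 2).
Product = 2 * 2 = 4


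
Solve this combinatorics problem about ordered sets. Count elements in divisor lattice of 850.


Divisors of 850: [1, 2, 5, 10, 17, 25, 34, 50, 85, 170, 425, 850]
Count: 12


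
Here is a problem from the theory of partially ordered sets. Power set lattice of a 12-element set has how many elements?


Power set = 2^n.
2^12 = 4096


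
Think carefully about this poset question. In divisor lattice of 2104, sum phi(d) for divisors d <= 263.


Divisors of 2104 up to 263: [1, 2, 4, 8, 263]
phi values: [1, 1, 2, 4, 262]
Sum = 270


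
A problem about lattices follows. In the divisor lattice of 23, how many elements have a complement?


An element a is complemented if some b has a meet b = bottom, a join b = top.
a is complemented iff gcd(a, n/a)=1, i.e. a is a unitary divisor of 23.
Complemented elements: 1, 23
Count: 2


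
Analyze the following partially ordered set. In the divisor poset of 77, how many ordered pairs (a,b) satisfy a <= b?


The order relation is {(a,b) : a <= b}, reflexive so it includes (a,a).
Examples: (1,1), (1,11), (1,7), (1,77), (11,11), ...
Total ordered pairs: 9


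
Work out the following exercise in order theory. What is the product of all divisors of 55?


Divisors of 55: [1, 5, 11, 55]
Product = n^(d(n)/2) = 55^(4/2)
Product = 3025


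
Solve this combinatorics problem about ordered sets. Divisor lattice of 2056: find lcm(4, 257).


In a divisor lattice, join = lcm (least common multiple).
gcd(4,257) = 1
lcm(4,257) = 4*257/gcd = 1028/1 = 1028


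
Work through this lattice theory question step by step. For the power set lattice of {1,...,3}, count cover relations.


A cover relation a -< b holds when a < b with no c strictly between.
Cover relations:
  {} -< {1}
  {} -< {2}
  {} -< {3}
  {1} -< {1,2}
  {1} -< {1,3}
  {2} -< {1,2}
  {2} -< {2,3}
  {3} -< {1,3}
  ...4 more
Total: 12


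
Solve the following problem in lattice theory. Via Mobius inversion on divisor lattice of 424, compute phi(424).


phi(n) = n * prod_{p|n} (1 - 1/p).
Prime divisors of 424: [2, 53]
phi(424) = 424 * (1 - 1/2) * (1 - 1/53)
phi(424) = 208


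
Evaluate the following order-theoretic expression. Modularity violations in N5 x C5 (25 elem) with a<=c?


Modular law: if a <= c then a v (b ^ c) = (a v b) ^ c.
Check all triples (a,b,c) with a <= c among 25 elements.
  e.g. a=(a,0), b=(c,0), c=(b,0): lhs=(a,0) != rhs=(b,0)
  e.g. a=(a,0), b=(c,1), c=(b,0): lhs=(a,0) != rhs=(b,0)
Total violating triples: 75


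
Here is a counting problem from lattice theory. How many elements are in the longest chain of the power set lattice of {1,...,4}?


A chain is a totally ordered subset; we count the number of elements in a maximum chain.
Compute, for each element x, the size of the longest chain ending at x:
  {}: 1
  {1}: 2
  {2}: 2
  {3}: 2
  {4}: 2
  {1,2}: 3
  ...
A maximum chain: {} < {1} < {1,2} < {1,2,3} < {1,2,3,4}
Number of elements in the longest chain: 5


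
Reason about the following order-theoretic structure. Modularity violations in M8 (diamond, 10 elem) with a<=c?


Modular law: if a <= c then a v (b ^ c) = (a v b) ^ c.
Check all triples (a,b,c) with a <= c among 10 elements.
This lattice is modular (diamonds M_m and their chain-products are modular).
Total violating triples: 0
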